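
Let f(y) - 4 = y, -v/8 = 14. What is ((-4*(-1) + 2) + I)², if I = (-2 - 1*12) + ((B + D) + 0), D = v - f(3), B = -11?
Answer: 19044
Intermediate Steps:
v = -112 (v = -8*14 = -112)
f(y) = 4 + y
D = -119 (D = -112 - (4 + 3) = -112 - 1*7 = -112 - 7 = -119)
I = -144 (I = (-2 - 1*12) + ((-11 - 119) + 0) = (-2 - 12) + (-130 + 0) = -14 - 130 = -144)
((-4*(-1) + 2) + I)² = ((-4*(-1) + 2) - 144)² = ((4 + 2) - 144)² = (6 - 144)² = (-138)² = 19044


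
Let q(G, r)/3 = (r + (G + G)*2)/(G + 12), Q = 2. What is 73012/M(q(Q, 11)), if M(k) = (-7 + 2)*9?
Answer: -73012/45 ≈ -1622.5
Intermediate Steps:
q(G, r) = 3*(r + 4*G)/(12 + G) (q(G, r) = 3*((r + (G + G)*2)/(G + 12)) = 3*((r + (2*G)*2)/(12 + G)) = 3*((r + 4*G)/(12 + G)) = 3*(r + 4*G)/(12 + G))
M(k) = -45 (M(k) = -5*9 = -45)
73012/M(q(Q, 11)) = 73012/(-45) = 73012*(-1/45) = -73012/45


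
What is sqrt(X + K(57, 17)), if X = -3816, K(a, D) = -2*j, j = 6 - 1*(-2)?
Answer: 2*I*sqrt(958) ≈ 61.903*I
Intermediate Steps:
j = 8 (j = 6 + 2 = 8)
K(a, D) = -16 (K(a, D) = -2*8 = -16)
sqrt(X + K(57, 17)) = sqrt(-3816 - 16) = sqrt(-3832) = 2*I*sqrt(958)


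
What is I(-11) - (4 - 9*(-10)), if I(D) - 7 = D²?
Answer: 34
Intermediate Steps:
I(D) = 7 + D²
I(-11) - (4 - 9*(-10)) = (7 + (-11)²) - (4 - 9*(-10)) = (7 + 121) - (4 + 90) = 128 - 1*94 = 128 - 94 = 34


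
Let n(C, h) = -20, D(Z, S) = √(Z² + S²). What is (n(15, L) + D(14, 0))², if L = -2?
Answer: 36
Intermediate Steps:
D(Z, S) = √(S² + Z²)
(n(15, L) + D(14, 0))² = (-20 + √(0² + 14²))² = (-20 + √(0 + 196))² = (-20 + √196)² = (-20 + 14)² = (-6)² = 36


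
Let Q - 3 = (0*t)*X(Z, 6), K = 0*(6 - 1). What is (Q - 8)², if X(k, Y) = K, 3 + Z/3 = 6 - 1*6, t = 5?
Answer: 25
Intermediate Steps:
Z = -9 (Z = -9 + 3*(6 - 1*6) = -9 + 3*(6 - 6) = -9 + 3*0 = -9 + 0 = -9)
K = 0 (K = 0*5 = 0)
X(k, Y) = 0
Q = 3 (Q = 3 + (0*5)*0 = 3 + 0*0 = 3 + 0 = 3)
(Q - 8)² = (3 - 8)² = (-5)² = 25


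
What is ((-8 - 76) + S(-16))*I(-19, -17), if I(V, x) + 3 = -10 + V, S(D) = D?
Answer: 3200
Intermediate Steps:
I(V, x) = -13 + V (I(V, x) = -3 + (-10 + V) = -13 + V)
((-8 - 76) + S(-16))*I(-19, -17) = ((-8 - 76) - 16)*(-13 - 19) = (-84 - 16)*(-32) = -100*(-32) = 3200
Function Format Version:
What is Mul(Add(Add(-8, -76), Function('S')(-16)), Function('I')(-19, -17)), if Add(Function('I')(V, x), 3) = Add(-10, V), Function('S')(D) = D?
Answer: 3200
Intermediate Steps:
Function('I')(V, x) = Add(-13, V) (Function('I')(V, x) = Add(-3, Add(-10, V)) = Add(-13, V))
Mul(Add(Add(-8, -76), Function('S')(-16)), Function('I')(-19, -17)) = Mul(Add(Add(-8, -76), -16), Add(-13, -19)) = Mul(Add(-84, -16), -32) = Mul(-100, -32) = 3200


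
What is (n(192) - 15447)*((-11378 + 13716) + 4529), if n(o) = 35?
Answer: -105834204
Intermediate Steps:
(n(192) - 15447)*((-11378 + 13716) + 4529) = (35 - 15447)*((-11378 + 13716) + 4529) = -15412*(2338 + 4529) = -15412*6867 = -105834204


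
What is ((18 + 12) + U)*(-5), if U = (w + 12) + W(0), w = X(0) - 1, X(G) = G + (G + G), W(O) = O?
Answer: -205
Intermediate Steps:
X(G) = 3*G (X(G) = G + 2*G = 3*G)
w = -1 (w = 3*0 - 1 = 0 - 1 = -1)
U = 11 (U = (-1 + 12) + 0 = 11 + 0 = 11)
((18 + 12) + U)*(-5) = ((18 + 12) + 11)*(-5) = (30 + 11)*(-5) = 41*(-5) = -205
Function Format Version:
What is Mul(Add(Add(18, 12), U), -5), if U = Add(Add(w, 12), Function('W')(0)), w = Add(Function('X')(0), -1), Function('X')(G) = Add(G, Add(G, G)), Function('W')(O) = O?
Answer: -205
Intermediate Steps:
Function('X')(G) = Mul(3, G) (Function('X')(G) = Add(G, Mul(2, G)) = Mul(3, G))
w = -1 (w = Add(Mul(3, 0), -1) = Add(0, -1) = -1)
U = 11 (U = Add(Add(-1, 12), 0) = Add(11, 0) = 11)
Mul(Add(Add(18, 12), U), -5) = Mul(Add(Add(18, 12), 11), -5) = Mul(Add(30, 11), -5) = Mul(41, -5) = -205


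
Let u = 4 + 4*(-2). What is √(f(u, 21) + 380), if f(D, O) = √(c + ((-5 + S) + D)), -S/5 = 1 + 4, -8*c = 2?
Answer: √(1520 + 2*I*√137)/2 ≈ 19.494 + 0.15011*I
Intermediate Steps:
c = -¼ (c = -⅛*2 = -¼ ≈ -0.25000)
S = -25 (S = -5*(1 + 4) = -5*5 = -25)
u = -4 (u = 4 - 8 = -4)
f(D, O) = √(-121/4 + D) (f(D, O) = √(-¼ + ((-5 - 25) + D)) = √(-¼ + (-30 + D)) = √(-121/4 + D))
√(f(u, 21) + 380) = √(√(-121 + 4*(-4))/2 + 380) = √(√(-121 - 16)/2 + 380) = √(√(-137)/2 + 380) = √((I*√137)/2 + 380) = √(I*√137/2 + 380) = √(380 + I*√137/2)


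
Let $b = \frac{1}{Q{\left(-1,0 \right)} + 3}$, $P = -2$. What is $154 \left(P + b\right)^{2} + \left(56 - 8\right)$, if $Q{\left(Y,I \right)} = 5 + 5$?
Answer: $\frac{104362}{169} \approx 617.53$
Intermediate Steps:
$Q{\left(Y,I \right)} = 10$
$b = \frac{1}{13}$ ($b = \frac{1}{10 + 3} = \frac{1}{13} \approx 0.076923$)
$154 \left(P + b\right)^{2} + \left(56 - 8\right) = 154 \left(-2 + \frac{1}{13}\right)^{2} + \left(56 - 8\right) = 154 \left(- \frac{25}{13}\right)^{2} + \left(56 - 8\right) = 154 \cdot \frac{625}{169} + 48 = \frac{96250}{169} + 48 = \frac{104362}{169}$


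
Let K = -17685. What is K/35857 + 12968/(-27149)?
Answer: -945123641/973481693 ≈ -0.97087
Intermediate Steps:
K/35857 + 12968/(-27149) = -17685/35857 + 12968/(-27149) = -17685*1/35857 + 12968*(-1/27149) = -17685/35857 - 12968/27149 = -945123641/973481693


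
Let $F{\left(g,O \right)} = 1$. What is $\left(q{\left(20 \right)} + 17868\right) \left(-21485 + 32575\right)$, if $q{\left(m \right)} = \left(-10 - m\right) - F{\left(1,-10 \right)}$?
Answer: $197812330$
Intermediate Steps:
$q{\left(m \right)} = -11 - m$ ($q{\left(m \right)} = \left(-10 - m\right) - 1 = -11 - m$)
$\left(q{\left(20 \right)} + 17868\right) \left(-21485 + 32575\right) = \left(\left(-11 - 20\right) + 17868\right) \left(-21485 + 32575\right) = \left(\left(-11 - 20\right) + 17868\right) 11090 = \left(-31 + 17868\right) 11090 = 17837 \cdot 11090 = 197812330$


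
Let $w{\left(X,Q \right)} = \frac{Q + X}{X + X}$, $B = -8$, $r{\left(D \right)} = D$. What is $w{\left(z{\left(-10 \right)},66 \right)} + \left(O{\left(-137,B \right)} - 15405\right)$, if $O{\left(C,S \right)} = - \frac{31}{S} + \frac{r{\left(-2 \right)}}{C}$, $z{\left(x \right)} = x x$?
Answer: $- \frac{421967683}{27400} \approx -15400.0$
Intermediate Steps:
$z{\left(x \right)} = x^{2}$
$O{\left(C,S \right)} = - \frac{31}{S} - \frac{2}{C}$
$w{\left(X,Q \right)} = \frac{Q + X}{2 X}$
$w{\left(z{\left(-10 \right)},66 \right)} + \left(O{\left(-137,B \right)} - 15405\right) = \frac{66 + \left(-10\right)^{2}}{2 \left(-10\right)^{2}} - \frac{16879617}{1096} = \frac{66 + 100}{2 \cdot 100} - \frac{16879617}{1096} = \frac{1}{2} \cdot \frac{1}{100} \cdot 166 + \left(\left(\frac{31}{8} + \frac{2}{137}\right) - 15405\right) = \frac{83}{100} + \left(\frac{4263}{1096} - 15405\right) = \frac{83}{100} - \frac{16879617}{1096} = - \frac{421967683}{27400}$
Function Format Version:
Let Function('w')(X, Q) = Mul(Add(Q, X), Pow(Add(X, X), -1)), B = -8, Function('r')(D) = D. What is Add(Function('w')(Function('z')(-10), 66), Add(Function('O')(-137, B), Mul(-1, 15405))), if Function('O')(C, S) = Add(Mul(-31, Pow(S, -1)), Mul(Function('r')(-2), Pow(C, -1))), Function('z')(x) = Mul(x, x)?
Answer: Rational(-421967683, 27400) ≈ -15400.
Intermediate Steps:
Function('z')(x) = Pow(x, 2)
Function('O')(C, S) = Add(Mul(-31, Pow(S, -1)), Mul(-2, Pow(C, -1)))
Function('w')(X, Q) = Mul(Rational(1, 2), Pow(X, -1), Add(Q, X)) (Function('w')(X, Q) = Mul(Add(Q, X), Pow(Mul(2, X), -1)) = Mul(Add(Q, X), Mul(Rational(1, 2), Pow(X, -1))) = Mul(Rational(1, 2), Pow(X, -1), Add(Q, X)))
Add(Function('w')(Function('z')(-10), 66), Add(Function('O')(-137, B), Mul(-1, 15405))) = Add(Mul(Rational(1, 2), Pow(Pow(-10, 2), -1), Add(66, Pow(-10, 2))), Add(Add(Mul(-31, Pow(-8, -1)), Mul(-2, Pow(-137, -1))), Mul(-1, 15405))) = Add(Mul(Rational(1, 2), Pow(100, -1), Add(66, 100)), Add(Add(Mul(-31, Rational(-1, 8)), Mul(-2, Rational(-1, 137))), -15405)) = Add(Mul(Rational(1, 2), Rational(1, 100), 166), Add(Add(Rational(31, 8), Rational(2, 137)), -15405)) = Add(Rational(83, 100), Add(Rational(4263, 1096), -15405)) = Add(Rational(83, 100), Rational(-16879617, 1096)) = Rational(-421967683, 27400)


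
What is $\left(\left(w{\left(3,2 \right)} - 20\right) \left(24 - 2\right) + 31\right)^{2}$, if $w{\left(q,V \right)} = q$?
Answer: $117649$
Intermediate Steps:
$\left(\left(w{\left(3,2 \right)} - 20\right) \left(24 - 2\right) + 31\right)^{2} = \left(\left(3 - 20\right) \left(24 - 2\right) + 31\right)^{2} = \left(\left(3 - 20\right) 22 + 31\right)^{2} = \left(\left(-17\right) 22 + 31\right)^{2} = \left(-374 + 31\right)^{2} = \left(-343\right)^{2} = 117649$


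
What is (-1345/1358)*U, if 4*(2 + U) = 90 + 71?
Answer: -205785/5432 ≈ -37.884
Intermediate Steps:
U = 153/4 (U = -2 + (90 + 71)/4 = -2 + (1/4)*161 = -2 + 161/4 = 153/4 ≈ 38.250)
(-1345/1358)*U = -1345/1358*(153/4) = -1345*1/1358*(153/4) = -1345/1358*153/4 = -205785/5432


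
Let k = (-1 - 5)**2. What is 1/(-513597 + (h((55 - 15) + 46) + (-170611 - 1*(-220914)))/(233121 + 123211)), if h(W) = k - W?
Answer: -356332/183010995951 ≈ -1.9471e-6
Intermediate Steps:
k = 36 (k = (-6)**2 = 36)
h(W) = 36 - W
1/(-513597 + (h((55 - 15) + 46) + (-170611 - 1*(-220914)))/(233121 + 123211)) = 1/(-513597 + ((36 - ((55 - 15) + 46)) + (-170611 - 1*(-220914)))/(233121 + 123211)) = 1/(-513597 + ((36 - (40 + 46)) + (-170611 + 220914))/356332) = 1/(-513597 + ((36 - 1*86) + 50303)*(1/356332)) = 1/(-513597 + ((36 - 86) + 50303)*(1/356332)) = 1/(-513597 + (-50 + 50303)*(1/356332)) = 1/(-513597 + 50253*(1/356332)) = 1/(-513597 + 50253/356332) = 1/(-183010995951/356332) = -356332/183010995951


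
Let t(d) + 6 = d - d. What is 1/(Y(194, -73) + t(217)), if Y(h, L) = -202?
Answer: -1/208 ≈ -0.0048077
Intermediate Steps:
t(d) = -6 (t(d) = -6 + (d - d) = -6 + 0 = -6)
1/(Y(194, -73) + t(217)) = 1/(-202 - 6) = 1/(-208) = -1/208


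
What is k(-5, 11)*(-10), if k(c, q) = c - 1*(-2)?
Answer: 30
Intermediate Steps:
k(c, q) = 2 + c (k(c, q) = c + 2 = 2 + c)
k(-5, 11)*(-10) = (2 - 5)*(-10) = -3*(-10) = 30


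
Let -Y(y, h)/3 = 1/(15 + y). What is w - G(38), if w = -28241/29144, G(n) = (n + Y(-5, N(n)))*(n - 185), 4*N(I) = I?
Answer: 807424463/145720 ≈ 5540.9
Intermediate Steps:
N(I) = I/4
Y(y, h) = -3/(15 + y)
G(n) = (-185 + n)*(-3/10 + n) (G(n) = (n - 3/(15 - 5))*(n - 185) = (n - 3/10)*(-185 + n) = (-3/10 + n)*(-185 + n) = (-185 + n)*(-3/10 + n))
w = -28241/29144 (w = -28241*1/29144 = -28241/29144 ≈ -0.96902)
w - G(38) = -28241/29144 - (111/2 + 38**2 - 1853/10*38) = -28241/29144 - (111/2 + 1444 - 35207/5) = -28241/29144 - 1*(-55419/10) = -28241/29144 + 55419/10 = 807424463/145720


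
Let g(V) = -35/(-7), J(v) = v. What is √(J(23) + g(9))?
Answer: 2*√7 ≈ 5.2915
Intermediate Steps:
g(V) = 5 (g(V) = -35*(-⅐) = 5)
√(J(23) + g(9)) = √(23 + 5) = √28 = 2*√7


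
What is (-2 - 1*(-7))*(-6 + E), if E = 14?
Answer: 40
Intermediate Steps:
(-2 - 1*(-7))*(-6 + E) = (-2 - 1*(-7))*(-6 + 14) = (-2 + 7)*8 = 5*8 = 40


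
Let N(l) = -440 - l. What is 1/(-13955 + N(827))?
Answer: -1/15222 ≈ -6.5694e-5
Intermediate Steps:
1/(-13955 + N(827)) = 1/(-13955 + (-440 - 1*827)) = 1/(-13955 + (-440 - 827)) = 1/(-13955 - 1267) = 1/(-15222) = -1/15222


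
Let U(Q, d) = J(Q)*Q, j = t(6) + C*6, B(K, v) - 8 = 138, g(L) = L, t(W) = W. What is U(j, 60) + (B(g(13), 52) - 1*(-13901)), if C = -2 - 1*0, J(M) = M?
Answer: 14083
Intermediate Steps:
B(K, v) = 146 (B(K, v) = 8 + 138 = 146)
C = -2 (C = -2 + 0 = -2)
j = -6 (j = 6 - 2*6 = 6 - 12 = -6)
U(Q, d) = Q² (U(Q, d) = Q*Q = Q²)
U(j, 60) + (B(g(13), 52) - 1*(-13901)) = (-6)² + (146 - 1*(-13901)) = 36 + (146 + 13901) = 36 + 14047 = 14083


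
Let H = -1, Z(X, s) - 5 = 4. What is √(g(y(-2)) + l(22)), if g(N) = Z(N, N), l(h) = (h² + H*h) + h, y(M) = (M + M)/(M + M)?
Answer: √493 ≈ 22.204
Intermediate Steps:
Z(X, s) = 9 (Z(X, s) = 5 + 4 = 9)
y(M) = 1 (y(M) = (2*M)/((2*M)) = (2*M)*(1/(2*M)) = 1)
l(h) = h² (l(h) = (h² - h) + h = h²)
g(N) = 9
√(g(y(-2)) + l(22)) = √(9 + 22²) = √(9 + 484) = √493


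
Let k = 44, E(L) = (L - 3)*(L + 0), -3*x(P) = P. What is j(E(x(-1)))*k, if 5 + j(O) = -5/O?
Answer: 55/2 ≈ 27.500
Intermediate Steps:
x(P) = -P/3
E(L) = L*(-3 + L) (E(L) = (-3 + L)*L = L*(-3 + L))
j(O) = -5 - 5/O
j(E(x(-1)))*k = (-5 - 5*3/(-3 - 1/3*(-1)))*44 = (-5 - 5*3/(-3 + 1/3))*44 = (-5 - 5/((1/3)*(-8/3)))*44 = (-5 - 5/(-8/9))*44 = (-5 - 5*(-9/8))*44 = (-5 + 45/8)*44 = (5/8)*44 = 55/2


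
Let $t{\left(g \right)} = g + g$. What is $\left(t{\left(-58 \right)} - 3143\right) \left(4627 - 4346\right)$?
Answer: $-915779$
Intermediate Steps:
$t{\left(g \right)} = 2 g$
$\left(t{\left(-58 \right)} - 3143\right) \left(4627 - 4346\right) = \left(2 \left(-58\right) - 3143\right) \left(4627 - 4346\right) = \left(-116 - 3143\right) 281 = \left(-3259\right) 281 = -915779$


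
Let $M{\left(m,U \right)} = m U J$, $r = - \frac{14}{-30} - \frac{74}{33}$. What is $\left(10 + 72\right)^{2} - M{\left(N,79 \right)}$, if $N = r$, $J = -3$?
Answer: $\frac{346673}{55} \approx 6303.1$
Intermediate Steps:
$r = - \frac{293}{165}$ ($r = \left(-14\right) \left(- \frac{1}{30}\right) - \frac{74}{33} = \frac{7}{15} - \frac{74}{33} = - \frac{293}{165} \approx -1.7758$)
$N = - \frac{293}{165} \approx -1.7758$
$M{\left(m,U \right)} = - 3 U m$ ($M{\left(m,U \right)} = m U \left(-3\right) = U m \left(-3\right) = - 3 U m$)
$\left(10 + 72\right)^{2} - M{\left(N,79 \right)} = \left(10 + 72\right)^{2} - \left(-3\right) 79 \left(- \frac{293}{165}\right) = 82^{2} - \frac{23147}{55} = 6724 - \frac{23147}{55} = \frac{346673}{55}$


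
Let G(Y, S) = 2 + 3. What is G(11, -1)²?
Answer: 25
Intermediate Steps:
G(Y, S) = 5
G(11, -1)² = 5² = 25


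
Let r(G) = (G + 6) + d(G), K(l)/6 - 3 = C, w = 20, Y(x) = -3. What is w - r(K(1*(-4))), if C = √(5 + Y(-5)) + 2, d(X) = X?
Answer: -46 - 12*√2 ≈ -62.971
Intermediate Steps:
C = 2 + √2 (C = √(5 - 3) + 2 = √2 + 2 = 2 + √2 ≈ 3.4142)
K(l) = 30 + 6*√2 (K(l) = 18 + 6*(2 + √2) = 18 + (12 + 6*√2) = 30 + 6*√2)
r(G) = 6 + 2*G (r(G) = (G + 6) + G = (6 + G) + G = 6 + 2*G)
w - r(K(1*(-4))) = 20 - (6 + 2*(30 + 6*√2)) = 20 - (6 + (60 + 12*√2)) = 20 - (66 + 12*√2) = 20 + (-66 - 12*√2) = -46 - 12*√2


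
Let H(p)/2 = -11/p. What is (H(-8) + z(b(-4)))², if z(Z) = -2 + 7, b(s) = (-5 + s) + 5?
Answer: 961/16 ≈ 60.063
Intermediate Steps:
H(p) = -22/p (H(p) = 2*(-11/p) = -22/p)
b(s) = s
z(Z) = 5
(H(-8) + z(b(-4)))² = (-22/(-8) + 5)² = (-22*(-⅛) + 5)² = (11/4 + 5)² = (31/4)² = 961/16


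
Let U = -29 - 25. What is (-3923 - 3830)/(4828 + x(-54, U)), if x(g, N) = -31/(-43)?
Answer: -333379/207635 ≈ -1.6056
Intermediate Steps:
U = -54
x(g, N) = 31/43 (x(g, N) = -31*(-1/43) = 31/43)
(-3923 - 3830)/(4828 + x(-54, U)) = (-3923 - 3830)/(4828 + 31/43) = -7753/207635/43 = -7753*43/207635 = -333379/207635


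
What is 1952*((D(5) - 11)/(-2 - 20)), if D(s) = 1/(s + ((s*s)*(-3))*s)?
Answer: 1986648/2035 ≈ 976.24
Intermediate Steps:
D(s) = 1/(s - 3*s³) (D(s) = 1/(s + (s²*(-3))*s) = 1/(s + (-3*s²)*s) = 1/(s - 3*s³))
1952*((D(5) - 11)/(-2 - 20)) = 1952*((-1/(-1*5 + 3*5³) - 11)/(-2 - 20)) = 1952*((-1/(-5 + 3*125) - 11)/(-22)) = 1952*((-1/(-5 + 375) - 11)*(-1/22)) = 1952*((-1/370 - 11)*(-1/22)) = 1952*(-4071/370*(-1/22)) = 1952*(4071/8140) = 1986648/2035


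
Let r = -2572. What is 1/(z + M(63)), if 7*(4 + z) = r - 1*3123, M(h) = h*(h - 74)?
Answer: -7/10574 ≈ -0.00066200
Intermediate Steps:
M(h) = h*(-74 + h)
z = -5723/7 (z = -4 + (-2572 - 1*3123)/7 = -4 + (-2572 - 3123)/7 = -4 + (⅐)*(-5695) = -4 - 5695/7 = -5723/7 ≈ -817.57)
1/(z + M(63)) = 1/(-5723/7 + 63*(-74 + 63)) = 1/(-5723/7 + 63*(-11)) = 1/(-5723/7 - 693) = 1/(-10574/7) = -7/10574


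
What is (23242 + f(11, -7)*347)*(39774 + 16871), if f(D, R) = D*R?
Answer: -196954665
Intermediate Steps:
(23242 + f(11, -7)*347)*(39774 + 16871) = (23242 + (11*(-7))*347)*(39774 + 16871) = (23242 - 77*347)*56645 = (23242 - 26719)*56645 = -3477*56645 = -196954665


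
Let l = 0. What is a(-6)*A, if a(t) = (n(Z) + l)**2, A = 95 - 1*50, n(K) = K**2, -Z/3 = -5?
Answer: 2278125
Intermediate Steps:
Z = 15 (Z = -3*(-5) = 15)
A = 45 (A = 95 - 50 = 45)
a(t) = 50625 (a(t) = (15**2 + 0)**2 = (225 + 0)**2 = 225**2 = 50625)
a(-6)*A = 50625*45 = 2278125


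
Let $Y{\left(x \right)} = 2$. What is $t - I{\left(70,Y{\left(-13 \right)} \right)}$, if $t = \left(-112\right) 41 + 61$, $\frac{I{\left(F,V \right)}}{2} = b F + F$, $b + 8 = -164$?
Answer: $19409$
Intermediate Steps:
$b = -172$ ($b = -8 - 164 = -172$)
$I{\left(F,V \right)} = - 342 F$ ($I{\left(F,V \right)} = 2 \left(- 172 F + F\right) = 2 \left(- 171 F\right) = - 342 F$)
$t = -4531$ ($t = -4592 + 61 = -4531$)
$t - I{\left(70,Y{\left(-13 \right)} \right)} = -4531 - \left(-342\right) 70 = -4531 - -23940 = -4531 + 23940 = 19409$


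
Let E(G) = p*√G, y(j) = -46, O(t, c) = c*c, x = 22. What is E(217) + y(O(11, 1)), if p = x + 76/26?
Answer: -46 + 324*√217/13 ≈ 321.14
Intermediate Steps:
O(t, c) = c²
p = 324/13 (p = 22 + 76/26 = 22 + 76*(1/26) = 22 + 38/13 = 324/13 ≈ 24.923)
E(G) = 324*√G/13
E(217) + y(O(11, 1)) = 324*√217/13 - 46 = -46 + 324*√217/13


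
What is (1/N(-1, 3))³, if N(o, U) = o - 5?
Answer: -1/216 ≈ -0.0046296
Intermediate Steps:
N(o, U) = -5 + o
(1/N(-1, 3))³ = (1/(-5 - 1))³ = (1/(-6))³ = (-⅙)³ = -1/216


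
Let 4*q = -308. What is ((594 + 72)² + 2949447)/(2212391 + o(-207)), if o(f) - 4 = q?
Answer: 3393003/2212318 ≈ 1.5337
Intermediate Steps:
q = -77 (q = (¼)*(-308) = -77)
o(f) = -73 (o(f) = 4 - 77 = -73)
((594 + 72)² + 2949447)/(2212391 + o(-207)) = ((594 + 72)² + 2949447)/(2212391 - 73) = (666² + 2949447)/2212318 = (443556 + 2949447)*(1/2212318) = 3393003*(1/2212318) = 3393003/2212318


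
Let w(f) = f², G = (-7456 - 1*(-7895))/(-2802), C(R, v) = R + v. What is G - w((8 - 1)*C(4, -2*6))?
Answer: -8787511/2802 ≈ -3136.2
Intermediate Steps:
G = -439/2802 (G = (-7456 + 7895)*(-1/2802) = 439*(-1/2802) = -439/2802 ≈ -0.15667)
G - w((8 - 1)*C(4, -2*6)) = -439/2802 - ((8 - 1)*(4 - 2*6))² = -439/2802 - (7*(4 - 12))² = -439/2802 - (7*(-8))² = -439/2802 - 1*(-56)² = -439/2802 - 1*3136 = -439/2802 - 3136 = -8787511/2802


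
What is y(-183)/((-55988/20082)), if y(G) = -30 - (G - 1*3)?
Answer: -783198/13997 ≈ -55.955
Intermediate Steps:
y(G) = -27 - G (y(G) = -30 - (G - 3) = -30 - (-3 + G) = -30 + (3 - G) = -27 - G)
y(-183)/((-55988/20082)) = (-27 - 1*(-183))/((-55988/20082)) = (-27 + 183)/((-55988*1/20082)) = 156/(-27994/10041) = 156*(-10041/27994) = -783198/13997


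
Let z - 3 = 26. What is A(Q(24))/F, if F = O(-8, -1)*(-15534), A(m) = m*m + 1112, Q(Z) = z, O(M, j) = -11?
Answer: 217/18986 ≈ 0.011429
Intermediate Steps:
z = 29 (z = 3 + 26 = 29)
Q(Z) = 29
A(m) = 1112 + m² (A(m) = m² + 1112 = 1112 + m²)
F = 170874 (F = -11*(-15534) = 170874)
A(Q(24))/F = (1112 + 29²)/170874 = (1112 + 841)*(1/170874) = 1953*(1/170874) = 217/18986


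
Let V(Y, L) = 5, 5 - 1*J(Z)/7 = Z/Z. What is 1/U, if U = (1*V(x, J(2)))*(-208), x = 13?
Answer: -1/1040 ≈ -0.00096154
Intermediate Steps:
J(Z) = 28 (J(Z) = 35 - 7*Z/Z = 35 - 7*1 = 35 - 7 = 28)
U = -1040 (U = (1*5)*(-208) = 5*(-208) = -1040)
1/U = 1/(-1040) = -1/1040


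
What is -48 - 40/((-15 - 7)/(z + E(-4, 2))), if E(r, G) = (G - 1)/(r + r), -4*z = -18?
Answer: -881/22 ≈ -40.045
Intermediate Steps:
z = 9/2 (z = -1/4*(-18) = 9/2 ≈ 4.5000)
E(r, G) = (-1 + G)/(2*r) (E(r, G) = (-1 + G)/((2*r)) = (-1 + G)*(1/(2*r)) = (-1 + G)/(2*r))
-48 - 40/((-15 - 7)/(z + E(-4, 2))) = -48 - 40/((-15 - 7)/(9/2 + (1/2)*(-1 + 2)/(-4))) = -48 - 40/(-22/(9/2 + (1/2)*(-1/4)*1)) = -48 - 40/(-22/(9/2 - 1/8)) = -48 - 40/(-22/35/8) = -48 - 40/(-22*8/35) = -48 - 40/(-176/35) = -48 - 35/176*(-40) = -48 + 175/22 = -881/22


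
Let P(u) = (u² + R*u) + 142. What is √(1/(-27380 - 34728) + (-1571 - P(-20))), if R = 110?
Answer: √83898514165/31054 ≈ 9.3274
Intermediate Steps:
P(u) = 142 + u² + 110*u (P(u) = (u² + 110*u) + 142 = 142 + u² + 110*u)
√(1/(-27380 - 34728) + (-1571 - P(-20))) = √(1/(-27380 - 34728) + (-1571 - (142 + (-20)² + 110*(-20)))) = √(1/(-62108) + (-1571 - (142 + 400 - 2200))) = √(-1/62108 + (-1571 - 1*(-1658))) = √(-1/62108 + (-1571 + 1658)) = √(-1/62108 + 87) = √(5403395/62108) = √83898514165/31054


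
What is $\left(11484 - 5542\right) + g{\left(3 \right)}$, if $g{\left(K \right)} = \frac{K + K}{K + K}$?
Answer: $5943$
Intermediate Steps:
$g{\left(K \right)} = 1$ ($g{\left(K \right)} = \frac{2 K}{2 K} = 2 K \frac{1}{2 K} = 1$)
$\left(11484 - 5542\right) + g{\left(3 \right)} = \left(11484 - 5542\right) + 1 = 5942 + 1 = 5943$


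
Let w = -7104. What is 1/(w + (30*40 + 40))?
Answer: -1/5864 ≈ -0.00017053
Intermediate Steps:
1/(w + (30*40 + 40)) = 1/(-7104 + (30*40 + 40)) = 1/(-7104 + (1200 + 40)) = 1/(-7104 + 1240) = 1/(-5864) = -1/5864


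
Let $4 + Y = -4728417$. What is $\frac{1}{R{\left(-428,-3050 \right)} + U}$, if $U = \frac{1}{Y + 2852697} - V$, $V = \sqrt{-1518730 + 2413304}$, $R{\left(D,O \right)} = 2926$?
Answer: $\frac{10294664371863252}{26974771990509285905} + \frac{3518340524176 \sqrt{894574}}{26974771990509285905} \approx 0.000505$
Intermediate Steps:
$Y = -4728421$ ($Y = -4 - 4728417 = -4728421$)
$V = \sqrt{894574} \approx 945.82$
$U = - \frac{1}{1875724} - \sqrt{894574}$ ($U = \frac{1}{-4728421 + 2852697} - \sqrt{894574} = \frac{1}{-1875724} - \sqrt{894574} = - \frac{1}{1875724} - \sqrt{894574} \approx -945.82$)
$\frac{1}{R{\left(-428,-3050 \right)} + U} = \frac{1}{2926 - \left(\frac{1}{1875724} + \sqrt{894574}\right)} = \frac{1}{\frac{5488368423}{1875724} - \sqrt{894574}}$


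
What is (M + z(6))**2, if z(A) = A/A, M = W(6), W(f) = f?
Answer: 49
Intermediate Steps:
M = 6
z(A) = 1
(M + z(6))**2 = (6 + 1)**2 = 7**2 = 49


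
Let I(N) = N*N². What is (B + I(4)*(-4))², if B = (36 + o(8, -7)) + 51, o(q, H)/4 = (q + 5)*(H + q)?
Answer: 13689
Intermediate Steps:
I(N) = N³
o(q, H) = 4*(5 + q)*(H + q) (o(q, H) = 4*((q + 5)*(H + q)) = 4*((5 + q)*(H + q)) = 4*(5 + q)*(H + q))
B = 139 (B = (36 + (4*8² + 20*(-7) + 20*8 + 4*(-7)*8)) + 51 = (36 + (4*64 - 140 + 160 - 224)) + 51 = (36 + (256 - 140 + 160 - 224)) + 51 = (36 + 52) + 51 = 88 + 51 = 139)
(B + I(4)*(-4))² = (139 + 4³*(-4))² = (139 + 64*(-4))² = (139 - 256)² = (-117)² = 13689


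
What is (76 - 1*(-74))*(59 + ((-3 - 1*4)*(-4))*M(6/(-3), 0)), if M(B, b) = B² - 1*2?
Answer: 17250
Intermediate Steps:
M(B, b) = -2 + B² (M(B, b) = B² - 2 = -2 + B²)
(76 - 1*(-74))*(59 + ((-3 - 1*4)*(-4))*M(6/(-3), 0)) = (76 - 1*(-74))*(59 + ((-3 - 1*4)*(-4))*(-2 + (6/(-3))²)) = (76 + 74)*(59 + ((-3 - 4)*(-4))*(-2 + (6*(-⅓))²)) = 150*(59 + (-7*(-4))*(-2 + (-2)²)) = 150*(59 + 28*(-2 + 4)) = 150*(59 + 28*2) = 150*(59 + 56) = 150*115 = 17250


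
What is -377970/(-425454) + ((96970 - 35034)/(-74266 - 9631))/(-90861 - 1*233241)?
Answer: 856456561007177/964049886097023 ≈ 0.88839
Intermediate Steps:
-377970/(-425454) + ((96970 - 35034)/(-74266 - 9631))/(-90861 - 1*233241) = -377970*(-1/425454) + (61936/(-83897))/(-90861 - 233241) = 62995/70909 + (61936*(-1/83897))/(-324102) = 62995/70909 - 61936/83897*(-1/324102) = 62995/70909 + 30968/13595592747 = 856456561007177/964049886097023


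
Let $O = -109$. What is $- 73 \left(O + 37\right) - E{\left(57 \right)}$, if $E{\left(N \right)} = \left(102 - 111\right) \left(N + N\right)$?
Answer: $6282$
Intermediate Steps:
$E{\left(N \right)} = - 18 N$ ($E{\left(N \right)} = - 9 \cdot 2 N = - 18 N$)
$- 73 \left(O + 37\right) - E{\left(57 \right)} = - 73 \left(-109 + 37\right) - \left(-18\right) 57 = \left(-73\right) \left(-72\right) - -1026 = 5256 + 1026 = 6282$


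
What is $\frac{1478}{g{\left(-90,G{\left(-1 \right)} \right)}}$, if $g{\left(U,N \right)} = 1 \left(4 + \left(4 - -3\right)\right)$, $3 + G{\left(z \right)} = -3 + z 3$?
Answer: $\frac{1478}{11} \approx 134.36$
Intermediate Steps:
$G{\left(z \right)} = -6 + 3 z$ ($G{\left(z \right)} = -3 + \left(-3 + z 3\right) = -3 + \left(-3 + 3 z\right) = -6 + 3 z$)
$g{\left(U,N \right)} = 11$ ($g{\left(U,N \right)} = 1 \left(4 + \left(4 + 3\right)\right) = 1 \left(4 + 7\right) = 1 \cdot 11 = 11$)
$\frac{1478}{g{\left(-90,G{\left(-1 \right)} \right)}} = \frac{1478}{11}$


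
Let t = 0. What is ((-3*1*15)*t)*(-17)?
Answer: 0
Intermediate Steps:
((-3*1*15)*t)*(-17) = ((-3*1*15)*0)*(-17) = (-3*15*0)*(-17) = -45*0*(-17) = 0*(-17) = 0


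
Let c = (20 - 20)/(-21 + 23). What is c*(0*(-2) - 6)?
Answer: 0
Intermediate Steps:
c = 0 (c = 0/2 = 0*(1/2) = 0)
c*(0*(-2) - 6) = 0*(0*(-2) - 6) = 0*(0 - 6) = 0*(-6) = 0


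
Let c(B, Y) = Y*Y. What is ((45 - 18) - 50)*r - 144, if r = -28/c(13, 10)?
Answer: -3439/25 ≈ -137.56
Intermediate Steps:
c(B, Y) = Y**2
r = -7/25 (r = -28/(10**2) = -28/100 = -28*1/100 = -7/25 ≈ -0.28000)
((45 - 18) - 50)*r - 144 = ((45 - 18) - 50)*(-7/25) - 144 = (27 - 50)*(-7/25) - 144 = -23*(-7/25) - 144 = 161/25 - 144 = -3439/25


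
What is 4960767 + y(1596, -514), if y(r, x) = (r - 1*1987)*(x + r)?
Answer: 4537705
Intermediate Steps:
y(r, x) = (-1987 + r)*(r + x) (y(r, x) = (r - 1987)*(r + x) = (-1987 + r)*(r + x))
4960767 + y(1596, -514) = 4960767 + (1596**2 - 1987*1596 - 1987*(-514) + 1596*(-514)) = 4960767 + (2547216 - 3171252 + 1021318 - 820344) = 4960767 - 423062 = 4537705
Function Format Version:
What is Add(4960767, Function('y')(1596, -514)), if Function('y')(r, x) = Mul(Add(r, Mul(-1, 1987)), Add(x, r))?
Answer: 4537705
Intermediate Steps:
Function('y')(r, x) = Mul(Add(-1987, r), Add(r, x)) (Function('y')(r, x) = Mul(Add(r, -1987), Add(r, x)) = Mul(Add(-1987, r), Add(r, x)))
Add(4960767, Function('y')(1596, -514)) = Add(4960767, Add(Pow(1596, 2), Mul(-1987, 1596), Mul(-1987, -514), Mul(1596, -514))) = Add(4960767, Add(2547216, -3171252, 1021318, -820344)) = Add(4960767, -423062) = 4537705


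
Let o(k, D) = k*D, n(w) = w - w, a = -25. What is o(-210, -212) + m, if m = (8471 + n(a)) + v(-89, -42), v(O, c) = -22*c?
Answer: 53915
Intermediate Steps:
n(w) = 0
o(k, D) = D*k
m = 9395 (m = (8471 + 0) - 22*(-42) = 8471 + 924 = 9395)
o(-210, -212) + m = -212*(-210) + 9395 = 44520 + 9395 = 53915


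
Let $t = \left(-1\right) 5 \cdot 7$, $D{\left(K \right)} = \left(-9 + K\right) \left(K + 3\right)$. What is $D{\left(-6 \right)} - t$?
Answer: $80$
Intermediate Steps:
$D{\left(K \right)} = \left(-9 + K\right) \left(3 + K\right)$
$t = -35$ ($t = \left(-5\right) 7 = -35$)
$D{\left(-6 \right)} - t = \left(-27 + \left(-6\right)^{2} - -36\right) - -35 = \left(-27 + 36 + 36\right) + 35 = 45 + 35 = 80$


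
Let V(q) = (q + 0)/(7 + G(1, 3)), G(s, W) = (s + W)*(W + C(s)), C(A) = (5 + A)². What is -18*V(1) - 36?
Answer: -5886/163 ≈ -36.110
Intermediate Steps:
G(s, W) = (W + s)*(W + (5 + s)²) (G(s, W) = (s + W)*(W + (5 + s)²) = (W + s)*(W + (5 + s)²))
V(q) = q/163 (V(q) = (q + 0)/(7 + (3² + 3*1 + 3*(5 + 1)² + 1*(5 + 1)²)) = q/(7 + (9 + 3 + 3*6² + 1*6²)) = q/(7 + (9 + 3 + 3*36 + 1*36)) = q/(7 + (9 + 3 + 108 + 36)) = q/(7 + 156) = q/163)
-18*V(1) - 36 = -18/163 - 36 = -5886/163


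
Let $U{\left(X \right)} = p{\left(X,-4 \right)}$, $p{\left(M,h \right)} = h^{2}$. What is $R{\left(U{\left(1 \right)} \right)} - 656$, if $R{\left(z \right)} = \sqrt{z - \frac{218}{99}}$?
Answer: $-656 + \frac{\sqrt{15026}}{33} \approx -652.29$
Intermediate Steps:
$U{\left(X \right)} = 16$ ($U{\left(X \right)} = \left(-4\right)^{2} = 16$)
$R{\left(z \right)} = \sqrt{- \frac{218}{99} + z}$ ($R{\left(z \right)} = \sqrt{z - \frac{218}{99}} = \sqrt{- \frac{218}{99} + z}$)
$R{\left(U{\left(1 \right)} \right)} - 656 = \frac{\sqrt{-2398 + 1089 \cdot 16}}{33} - 656 = \frac{\sqrt{-2398 + 17424}}{33} - 656 = \frac{\sqrt{15026}}{33} - 656 = -656 + \frac{\sqrt{15026}}{33}$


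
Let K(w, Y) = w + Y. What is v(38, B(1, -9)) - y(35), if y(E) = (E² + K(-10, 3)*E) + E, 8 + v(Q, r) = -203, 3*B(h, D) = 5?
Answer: -1226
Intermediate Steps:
B(h, D) = 5/3 (B(h, D) = (⅓)*5 = 5/3)
K(w, Y) = Y + w
v(Q, r) = -211 (v(Q, r) = -8 - 203 = -211)
y(E) = E² - 6*E (y(E) = (E² + (3 - 10)*E) + E = (E² - 7*E) + E = E² - 6*E)
v(38, B(1, -9)) - y(35) = -211 - 35*(-6 + 35) = -211 - 35*29 = -211 - 1*1015 = -211 - 1015 = -1226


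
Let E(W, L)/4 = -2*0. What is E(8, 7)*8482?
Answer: 0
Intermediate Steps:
E(W, L) = 0 (E(W, L) = 4*(-2*0) = 4*0 = 0)
E(8, 7)*8482 = 0*8482 = 0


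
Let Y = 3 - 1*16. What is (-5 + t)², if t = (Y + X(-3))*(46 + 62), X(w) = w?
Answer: 3003289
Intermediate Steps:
Y = -13 (Y = 3 - 16 = -13)
t = -1728 (t = (-13 - 3)*(46 + 62) = -16*108 = -1728)
(-5 + t)² = (-5 - 1728)² = (-1733)² = 3003289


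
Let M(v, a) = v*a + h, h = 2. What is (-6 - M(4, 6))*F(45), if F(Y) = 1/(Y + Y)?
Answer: -16/45 ≈ -0.35556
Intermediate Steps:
M(v, a) = 2 + a*v (M(v, a) = v*a + 2 = a*v + 2 = 2 + a*v)
F(Y) = 1/(2*Y)
(-6 - M(4, 6))*F(45) = (-6 - (2 + 6*4))*((½)/45) = (-6 - (2 + 24))*((½)*(1/45)) = (-6 - 1*26)*(1/90) = (-6 - 26)*(1/90) = -32*1/90 = -16/45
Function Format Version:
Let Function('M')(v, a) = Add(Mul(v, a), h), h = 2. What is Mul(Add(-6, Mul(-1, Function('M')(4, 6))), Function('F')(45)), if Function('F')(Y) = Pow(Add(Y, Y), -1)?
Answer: Rational(-16, 45) ≈ -0.35556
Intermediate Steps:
Function('M')(v, a) = Add(2, Mul(a, v)) (Function('M')(v, a) = Add(Mul(v, a), 2) = Add(Mul(a, v), 2) = Add(2, Mul(a, v)))
Function('F')(Y) = Mul(Rational(1, 2), Pow(Y, -1)) (Function('F')(Y) = Pow(Mul(2, Y), -1) = Mul(Rational(1, 2), Pow(Y, -1)))
Mul(Add(-6, Mul(-1, Function('M')(4, 6))), Function('F')(45)) = Mul(Add(-6, Mul(-1, Add(2, Mul(6, 4)))), Mul(Rational(1, 2), Pow(45, -1))) = Mul(Add(-6, Mul(-1, Add(2, 24))), Mul(Rational(1, 2), Rational(1, 45))) = Mul(Add(-6, Mul(-1, 26)), Rational(1, 90)) = Mul(Add(-6, -26), Rational(1, 90)) = Mul(-32, Rational(1, 90)) = Rational(-16, 45)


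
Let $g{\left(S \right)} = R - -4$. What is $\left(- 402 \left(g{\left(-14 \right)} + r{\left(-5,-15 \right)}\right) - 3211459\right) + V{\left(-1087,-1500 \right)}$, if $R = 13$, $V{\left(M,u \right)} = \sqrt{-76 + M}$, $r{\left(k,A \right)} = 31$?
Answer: $-3230755 + i \sqrt{1163} \approx -3.2308 \cdot 10^{6} + 34.103 i$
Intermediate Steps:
$g{\left(S \right)} = 17$ ($g{\left(S \right)} = 13 - -4 = 13 + 4 = 17$)
$\left(- 402 \left(g{\left(-14 \right)} + r{\left(-5,-15 \right)}\right) - 3211459\right) + V{\left(-1087,-1500 \right)} = \left(- 402 \left(17 + 31\right) - 3211459\right) + \sqrt{-76 - 1087} = \left(\left(-402\right) 48 - 3211459\right) + \sqrt{-1163} = \left(-19296 - 3211459\right) + i \sqrt{1163} = -3230755 + i \sqrt{1163}$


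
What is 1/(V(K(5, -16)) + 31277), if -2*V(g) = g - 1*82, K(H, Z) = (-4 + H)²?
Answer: 2/62635 ≈ 3.1931e-5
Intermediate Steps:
V(g) = 41 - g/2 (V(g) = -(g - 1*82)/2 = -(g - 82)/2 = -(-82 + g)/2 = 41 - g/2)
1/(V(K(5, -16)) + 31277) = 1/((41 - (-4 + 5)²/2) + 31277) = 1/((41 - ½*1²) + 31277) = 1/((41 - ½*1) + 31277) = 1/((41 - ½) + 31277) = 1/(81/2 + 31277) = 1/(62635/2) = 2/62635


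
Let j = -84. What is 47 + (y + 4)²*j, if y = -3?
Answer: -37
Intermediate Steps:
47 + (y + 4)²*j = 47 + (-3 + 4)²*(-84) = 47 + 1²*(-84) = 47 + 1*(-84) = 47 - 84 = -37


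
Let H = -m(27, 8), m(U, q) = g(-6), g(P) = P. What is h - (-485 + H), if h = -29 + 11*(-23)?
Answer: 197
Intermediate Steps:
m(U, q) = -6
H = 6 (H = -1*(-6) = 6)
h = -282 (h = -29 - 253 = -282)
h - (-485 + H) = -282 - (-485 + 6) = -282 - 1*(-479) = -282 + 479 = 197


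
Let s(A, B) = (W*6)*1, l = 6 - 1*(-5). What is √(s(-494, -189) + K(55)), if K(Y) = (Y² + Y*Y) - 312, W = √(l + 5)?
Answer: √5762 ≈ 75.908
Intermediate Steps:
l = 11 (l = 6 + 5 = 11)
W = 4 (W = √(11 + 5) = √16 = 4)
K(Y) = -312 + 2*Y² (K(Y) = (Y² + Y²) - 312 = 2*Y² - 312 = -312 + 2*Y²)
s(A, B) = 24 (s(A, B) = (4*6)*1 = 24*1 = 24)
√(s(-494, -189) + K(55)) = √(24 + (-312 + 2*55²)) = √(24 + (-312 + 2*3025)) = √(24 + (-312 + 6050)) = √(24 + 5738) = √5762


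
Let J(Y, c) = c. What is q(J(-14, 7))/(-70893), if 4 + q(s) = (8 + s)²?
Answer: -221/70893 ≈ -0.0031174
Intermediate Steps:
q(s) = -4 + (8 + s)²
q(J(-14, 7))/(-70893) = (-4 + (8 + 7)²)/(-70893) = (-4 + 15²)*(-1/70893) = (-4 + 225)*(-1/70893) = 221*(-1/70893) = -221/70893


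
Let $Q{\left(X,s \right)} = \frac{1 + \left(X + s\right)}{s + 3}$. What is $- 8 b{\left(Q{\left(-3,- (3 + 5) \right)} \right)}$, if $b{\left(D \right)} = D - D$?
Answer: $0$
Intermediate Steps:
$Q{\left(X,s \right)} = \frac{1 + X + s}{3 + s}$
$b{\left(D \right)} = 0$
$- 8 b{\left(Q{\left(-3,- (3 + 5) \right)} \right)} = \left(-8\right) 0 = 0$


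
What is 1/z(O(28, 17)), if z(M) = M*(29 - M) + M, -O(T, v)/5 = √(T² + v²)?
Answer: -1/25925 + 6*√1073/27817525 ≈ -3.1507e-5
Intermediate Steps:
O(T, v) = -5*√(T² + v²)
z(M) = M + M*(29 - M)
1/z(O(28, 17)) = 1/((-5*√(28² + 17²))*(30 - (-5)*√(28² + 17²))) = 1/((-5*√(784 + 289))*(30 - (-5)*√(784 + 289))) = 1/((-5*√1073)*(30 - (-5)*√1073)) = 1/((-5*√1073)*(30 + 5*√1073)) = 1/(-5*√1073*(30 + 5*√1073)) = -√1073/(5365*(30 + 5*√1073))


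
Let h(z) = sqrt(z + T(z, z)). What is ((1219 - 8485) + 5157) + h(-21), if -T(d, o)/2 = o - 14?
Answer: -2102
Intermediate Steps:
T(d, o) = 28 - 2*o (T(d, o) = -2*(o - 14) = -2*(-14 + o) = 28 - 2*o)
h(z) = sqrt(28 - z) (h(z) = sqrt(z + (28 - 2*z)) = sqrt(28 - z))
((1219 - 8485) + 5157) + h(-21) = ((1219 - 8485) + 5157) + sqrt(28 - 1*(-21)) = (-7266 + 5157) + sqrt(28 + 21) = -2109 + sqrt(49) = -2109 + 7 = -2102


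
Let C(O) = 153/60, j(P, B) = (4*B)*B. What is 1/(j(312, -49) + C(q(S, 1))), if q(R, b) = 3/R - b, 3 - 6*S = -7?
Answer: 20/192131 ≈ 0.00010410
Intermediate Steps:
S = 5/3 (S = ½ - ⅙*(-7) = ½ + 7/6 = 5/3 ≈ 1.6667)
j(P, B) = 4*B²
q(R, b) = -b + 3/R
C(O) = 51/20 (C(O) = 153*(1/60) = 51/20)
1/(j(312, -49) + C(q(S, 1))) = 1/(4*(-49)² + 51/20) = 1/(4*2401 + 51/20) = 1/(9604 + 51/20) = 1/(192131/20) = 20/192131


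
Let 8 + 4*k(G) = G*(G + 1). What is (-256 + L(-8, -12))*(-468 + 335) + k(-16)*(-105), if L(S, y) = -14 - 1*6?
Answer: 30618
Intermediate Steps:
k(G) = -2 + G*(1 + G)/4 (k(G) = -2 + (G*(G + 1))/4 = -2 + (G*(1 + G))/4 = -2 + G*(1 + G)/4)
L(S, y) = -20 (L(S, y) = -14 - 6 = -20)
(-256 + L(-8, -12))*(-468 + 335) + k(-16)*(-105) = (-256 - 20)*(-468 + 335) + (-2 + (¼)*(-16) + (¼)*(-16)²)*(-105) = -276*(-133) + (-2 - 4 + (¼)*256)*(-105) = 36708 + (-2 - 4 + 64)*(-105) = 36708 + 58*(-105) = 36708 - 6090 = 30618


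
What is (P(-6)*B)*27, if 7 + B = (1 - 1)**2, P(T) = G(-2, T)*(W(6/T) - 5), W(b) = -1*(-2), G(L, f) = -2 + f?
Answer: -4536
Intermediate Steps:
W(b) = 2
P(T) = 6 - 3*T (P(T) = (-2 + T)*(2 - 5) = (-2 + T)*(-3) = 6 - 3*T)
B = -7 (B = -7 + (1 - 1)**2 = -7 + 0**2 = -7 + 0 = -7)
(P(-6)*B)*27 = ((6 - 3*(-6))*(-7))*27 = ((6 + 18)*(-7))*27 = (24*(-7))*27 = -168*27 = -4536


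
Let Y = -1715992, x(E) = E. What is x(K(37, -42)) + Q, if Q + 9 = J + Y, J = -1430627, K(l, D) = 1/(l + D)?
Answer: -15733141/5 ≈ -3.1466e+6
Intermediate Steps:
K(l, D) = 1/(D + l)
Q = -3146628 (Q = -9 + (-1430627 - 1715992) = -9 - 3146619 = -3146628)
x(K(37, -42)) + Q = 1/(-42 + 37) - 3146628 = 1/(-5) - 3146628 = -1/5 - 3146628 = -15733141/5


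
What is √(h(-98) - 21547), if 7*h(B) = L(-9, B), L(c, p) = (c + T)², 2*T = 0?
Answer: 26*I*√1561/7 ≈ 146.75*I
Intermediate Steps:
T = 0 (T = (½)*0 = 0)
L(c, p) = c² (L(c, p) = (c + 0)² = c²)
h(B) = 81/7 (h(B) = (⅐)*(-9)² = (⅐)*81 = 81/7)
√(h(-98) - 21547) = √(81/7 - 21547) = √(-150748/7) = 26*I*√1561/7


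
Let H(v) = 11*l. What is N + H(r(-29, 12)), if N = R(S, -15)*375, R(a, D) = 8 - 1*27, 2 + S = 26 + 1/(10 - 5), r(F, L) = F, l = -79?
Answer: -7994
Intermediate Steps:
S = 121/5 (S = -2 + (26 + 1/(10 - 5)) = -2 + (26 + 1/5) = -2 + (26 + ⅕) = -2 + 131/5 = 121/5 ≈ 24.200)
R(a, D) = -19 (R(a, D) = 8 - 27 = -19)
H(v) = -869 (H(v) = 11*(-79) = -869)
N = -7125 (N = -19*375 = -7125)
N + H(r(-29, 12)) = -7125 - 869 = -7994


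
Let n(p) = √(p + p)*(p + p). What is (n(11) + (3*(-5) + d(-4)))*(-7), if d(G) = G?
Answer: 133 - 154*√22 ≈ -589.32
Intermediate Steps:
n(p) = 2*√2*p^(3/2) (n(p) = √(2*p)*(2*p) = (√2*√p)*(2*p) = 2*√2*p^(3/2))
(n(11) + (3*(-5) + d(-4)))*(-7) = (2*√2*11^(3/2) + (3*(-5) - 4))*(-7) = (2*√2*(11*√11) + (-15 - 4))*(-7) = (22*√22 - 19)*(-7) = (-19 + 22*√22)*(-7) = 133 - 154*√22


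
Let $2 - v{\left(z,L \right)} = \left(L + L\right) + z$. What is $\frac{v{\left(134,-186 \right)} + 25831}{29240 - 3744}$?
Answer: $\frac{26071}{25496} \approx 1.0226$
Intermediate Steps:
$v{\left(z,L \right)} = 2 - z - 2 L$ ($v{\left(z,L \right)} = 2 - \left(\left(L + L\right) + z\right) = 2 - \left(2 L + z\right) = 2 - \left(z + 2 L\right) = 2 - z - 2 L$)
$\frac{v{\left(134,-186 \right)} + 25831}{29240 - 3744} = \frac{\left(2 - 134 - -372\right) + 25831}{29240 - 3744} = \frac{\left(2 - 134 + 372\right) + 25831}{25496} = \left(240 + 25831\right) \frac{1}{25496} = 26071 \cdot \frac{1}{25496} = \frac{26071}{25496}$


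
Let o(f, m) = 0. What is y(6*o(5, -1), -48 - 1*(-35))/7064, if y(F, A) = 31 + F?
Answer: 31/7064 ≈ 0.0043885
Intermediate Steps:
y(6*o(5, -1), -48 - 1*(-35))/7064 = (31 + 6*0)/7064 = (31 + 0)*(1/7064) = 31*(1/7064) = 31/7064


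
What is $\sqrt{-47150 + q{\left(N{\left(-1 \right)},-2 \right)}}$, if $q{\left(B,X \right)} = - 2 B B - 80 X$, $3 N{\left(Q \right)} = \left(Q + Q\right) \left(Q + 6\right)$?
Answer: $\frac{i \sqrt{423110}}{3} \approx 216.82 i$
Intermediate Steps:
$N{\left(Q \right)} = \frac{2 Q \left(6 + Q\right)}{3}$ ($N{\left(Q \right)} = \frac{\left(Q + Q\right) \left(Q + 6\right)}{3} = \frac{2 Q \left(6 + Q\right)}{3}$)
$q{\left(B,X \right)} = - 80 X - 2 B^{2}$ ($q{\left(B,X \right)} = - 2 B^{2} - 80 X = - 80 X - 2 B^{2}$)
$\sqrt{-47150 + q{\left(N{\left(-1 \right)},-2 \right)}} = \sqrt{-47150 - \left(-160 + 2 \left(\frac{2}{3} \left(-1\right) \left(6 - 1\right)\right)^{2}\right)} = \sqrt{-47150 + \left(160 - 2 \left(\frac{2}{3} \left(-1\right) 5\right)^{2}\right)} = \sqrt{-47150 + \left(160 - 2 \left(- \frac{10}{3}\right)^{2}\right)} = \sqrt{-47150 + \left(160 - \frac{200}{9}\right)} = \sqrt{-47150 + \frac{1240}{9}} = \sqrt{- \frac{423110}{9}} = \frac{i \sqrt{423110}}{3}$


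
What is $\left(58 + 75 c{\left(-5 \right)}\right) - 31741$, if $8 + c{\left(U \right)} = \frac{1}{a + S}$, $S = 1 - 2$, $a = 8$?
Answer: $- \frac{225906}{7} \approx -32272.0$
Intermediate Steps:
$S = -1$
$c{\left(U \right)} = - \frac{55}{7}$ ($c{\left(U \right)} = -8 + \frac{1}{8 - 1} = -8 + \frac{1}{7} = - \frac{55}{7}$)
$\left(58 + 75 c{\left(-5 \right)}\right) - 31741 = \left(58 + 75 \left(- \frac{55}{7}\right)\right) - 31741 = \left(58 - \frac{4125}{7}\right) - 31741 = - \frac{3719}{7} - 31741 = - \frac{225906}{7}$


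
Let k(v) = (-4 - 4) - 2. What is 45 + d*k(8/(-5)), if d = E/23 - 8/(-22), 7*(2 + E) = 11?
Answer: 73585/1771 ≈ 41.550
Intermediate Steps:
E = -3/7 (E = -2 + (⅐)*11 = -2 + 11/7 = -3/7 ≈ -0.42857)
k(v) = -10 (k(v) = -8 - 2 = -10)
d = 611/1771 (d = -3/7/23 - 8/(-22) = -3/7*1/23 - 8*(-1/22) = -3/161 + 4/11 = 611/1771 ≈ 0.34500)
45 + d*k(8/(-5)) = 45 + (611/1771)*(-10) = 45 - 6110/1771 = 73585/1771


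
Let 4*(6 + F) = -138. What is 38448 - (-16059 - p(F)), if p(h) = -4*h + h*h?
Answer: 225237/4 ≈ 56309.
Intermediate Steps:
F = -81/2 (F = -6 + (¼)*(-138) = -6 - 69/2 = -81/2 ≈ -40.500)
p(h) = h² - 4*h (p(h) = -4*h + h² = h² - 4*h)
38448 - (-16059 - p(F)) = 38448 - (-16059 - (-81)*(-4 - 81/2)/2) = 38448 - (-16059 - (-81)*(-89)/(2*2)) = 38448 - (-16059 - 1*7209/4) = 38448 - (-16059 - 7209/4) = 38448 - 1*(-71445/4) = 38448 + 71445/4 = 225237/4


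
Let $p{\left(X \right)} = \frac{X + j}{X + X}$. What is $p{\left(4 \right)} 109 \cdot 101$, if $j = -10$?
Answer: $- \frac{33027}{4} \approx -8256.8$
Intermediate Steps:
$p{\left(X \right)} = \frac{-10 + X}{2 X}$ ($p{\left(X \right)} = \frac{X - 10}{X + X} = \frac{-10 + X}{2 X}$)
$p{\left(4 \right)} 109 \cdot 101 = \frac{-10 + 4}{2 \cdot 4} \cdot 109 \cdot 101 = \frac{1}{2} \cdot \frac{1}{4} \left(-6\right) 109 \cdot 101 = \left(- \frac{3}{4}\right) 109 \cdot 101 = \left(- \frac{327}{4}\right) 101 = - \frac{33027}{4}$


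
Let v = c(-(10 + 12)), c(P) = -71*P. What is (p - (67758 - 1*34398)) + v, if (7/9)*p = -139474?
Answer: -1477852/7 ≈ -2.1112e+5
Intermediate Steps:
p = -1255266/7 (p = (9/7)*(-139474) = -1255266/7 ≈ -1.7932e+5)
v = 1562 (v = -(-71)*(10 + 12) = -(-71)*22 = -71*(-22) = 1562)
(p - (67758 - 1*34398)) + v = (-1255266/7 - (67758 - 1*34398)) + 1562 = (-1255266/7 - (67758 - 34398)) + 1562 = (-1255266/7 - 1*33360) + 1562 = (-1255266/7 - 33360) + 1562 = -1488786/7 + 1562 = -1477852/7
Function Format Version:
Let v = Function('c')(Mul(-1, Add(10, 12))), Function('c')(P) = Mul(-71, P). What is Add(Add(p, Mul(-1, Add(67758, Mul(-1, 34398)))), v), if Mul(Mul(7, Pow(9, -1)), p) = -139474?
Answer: Rational(-1477852, 7) ≈ -2.1112e+5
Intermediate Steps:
p = Rational(-1255266, 7) (p = Mul(Rational(9, 7), -139474) = Rational(-1255266, 7) ≈ -1.7932e+5)
v = 1562 (v = Mul(-71, Mul(-1, Add(10, 12))) = Mul(-71, Mul(-1, 22)) = Mul(-71, -22) = 1562)
Add(Add(p, Mul(-1, Add(67758, Mul(-1, 34398)))), v) = Add(Add(Rational(-1255266, 7), Mul(-1, Add(67758, Mul(-1, 34398)))), 1562) = Add(Add(Rational(-1255266, 7), Mul(-1, Add(67758, -34398))), 1562) = Add(Add(Rational(-1255266, 7), Mul(-1, 33360)), 1562) = Add(Add(Rational(-1255266, 7), -33360), 1562) = Add(Rational(-1488786, 7), 1562) = Rational(-1477852, 7)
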